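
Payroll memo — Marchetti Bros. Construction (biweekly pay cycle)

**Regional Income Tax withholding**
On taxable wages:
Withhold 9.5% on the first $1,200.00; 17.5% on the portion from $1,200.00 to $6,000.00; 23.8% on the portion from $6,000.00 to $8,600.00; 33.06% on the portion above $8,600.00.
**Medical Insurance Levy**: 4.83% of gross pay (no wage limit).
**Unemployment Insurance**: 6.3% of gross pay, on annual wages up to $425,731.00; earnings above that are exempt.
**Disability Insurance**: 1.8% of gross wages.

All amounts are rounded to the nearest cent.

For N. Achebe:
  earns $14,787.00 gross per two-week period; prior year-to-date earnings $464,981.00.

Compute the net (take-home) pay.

$10,188.40

Regional Income Tax: taxable = $14,787.00
  $1,572.80 + 33.06% × ($14,787.00 − $8,600.00) = $1,572.80 + 33.06% × $6,187.00 = $3,618.22
Medical Insurance Levy: 4.83% × $14,787.00 = $714.21
Unemployment Insurance: YTD $464,981.00 ≥ cap $425,731.00 → $0.00
Disability Insurance: 1.8% × $14,787.00 = $266.17
Total withheld: $3,618.22 + $714.21 + $0.00 + $266.17 = $4,598.60
Net pay: $14,787.00 − $4,598.60 = $10,188.40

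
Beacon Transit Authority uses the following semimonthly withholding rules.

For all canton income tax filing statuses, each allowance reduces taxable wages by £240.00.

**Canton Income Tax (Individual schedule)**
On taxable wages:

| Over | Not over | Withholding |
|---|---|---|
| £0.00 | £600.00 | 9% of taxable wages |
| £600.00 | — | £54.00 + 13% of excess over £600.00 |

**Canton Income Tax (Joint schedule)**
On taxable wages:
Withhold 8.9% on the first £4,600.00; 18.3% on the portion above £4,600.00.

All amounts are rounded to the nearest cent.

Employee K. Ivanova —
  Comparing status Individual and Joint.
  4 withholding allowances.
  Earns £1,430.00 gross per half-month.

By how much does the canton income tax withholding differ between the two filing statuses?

Canton Income Tax (Individual): taxable = £1,430.00 − 4×£240.00 = £470.00
  9% × £470.00 = £42.30
Canton Income Tax (Joint): taxable = £1,430.00 − 4×£240.00 = £470.00
  8.9% × £470.00 = £41.83
Difference: |£42.30 − £41.83| = £0.47 (higher under Individual)

£0.47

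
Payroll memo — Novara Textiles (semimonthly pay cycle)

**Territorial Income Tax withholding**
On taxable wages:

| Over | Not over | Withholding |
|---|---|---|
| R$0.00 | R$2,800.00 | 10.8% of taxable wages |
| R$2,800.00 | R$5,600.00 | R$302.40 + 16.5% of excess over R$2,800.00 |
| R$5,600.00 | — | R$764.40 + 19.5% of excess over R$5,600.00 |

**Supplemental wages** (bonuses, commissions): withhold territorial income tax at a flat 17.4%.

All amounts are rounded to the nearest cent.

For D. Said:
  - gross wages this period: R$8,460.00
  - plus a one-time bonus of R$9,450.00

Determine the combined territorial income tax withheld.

Territorial Income Tax: taxable = R$8,460.00
  R$764.40 + 19.5% × (R$8,460.00 − R$5,600.00) = R$764.40 + 19.5% × R$2,860.00 = R$1,322.10
Supplemental (17.4% flat on bonus): 17.4% × R$9,450.00 = R$1,644.30
Total territorial income tax: R$1,322.10 + R$1,644.30 = R$2,966.40

R$2,966.40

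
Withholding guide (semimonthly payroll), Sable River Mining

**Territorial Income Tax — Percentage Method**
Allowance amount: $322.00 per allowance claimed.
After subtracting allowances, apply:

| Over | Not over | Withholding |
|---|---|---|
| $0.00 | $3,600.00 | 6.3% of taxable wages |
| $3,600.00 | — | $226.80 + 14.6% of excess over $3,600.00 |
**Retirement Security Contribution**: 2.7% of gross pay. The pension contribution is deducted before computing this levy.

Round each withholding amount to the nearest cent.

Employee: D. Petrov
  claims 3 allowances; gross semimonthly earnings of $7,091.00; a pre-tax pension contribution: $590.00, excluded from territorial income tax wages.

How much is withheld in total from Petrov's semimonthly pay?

$684.84

Territorial Income Tax: taxable = $7,091.00 − $590.00 − 3×$322.00 = $5,535.00
  $226.80 + 14.6% × ($5,535.00 − $3,600.00) = $226.80 + 14.6% × $1,935.00 = $509.31
Retirement Security Contribution: 2.7% × $6,501.00 = $175.53
Total: $509.31 + $175.53 = $684.84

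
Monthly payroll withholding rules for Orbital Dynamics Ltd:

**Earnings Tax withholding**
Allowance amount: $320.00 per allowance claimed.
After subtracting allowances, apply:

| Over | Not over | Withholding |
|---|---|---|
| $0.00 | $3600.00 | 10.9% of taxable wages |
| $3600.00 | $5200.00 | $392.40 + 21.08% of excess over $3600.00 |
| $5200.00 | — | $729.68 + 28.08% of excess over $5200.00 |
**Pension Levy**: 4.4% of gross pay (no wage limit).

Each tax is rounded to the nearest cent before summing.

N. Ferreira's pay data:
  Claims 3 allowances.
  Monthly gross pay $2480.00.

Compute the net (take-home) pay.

$2205.20

Earnings Tax: taxable = $2480.00 − 3×$320.00 = $1520.00
  10.9% × $1520.00 = $165.68
Pension Levy: 4.4% × $2480.00 = $109.12
Total withheld: $165.68 + $109.12 = $274.80
Net pay: $2480.00 − $274.80 = $2205.20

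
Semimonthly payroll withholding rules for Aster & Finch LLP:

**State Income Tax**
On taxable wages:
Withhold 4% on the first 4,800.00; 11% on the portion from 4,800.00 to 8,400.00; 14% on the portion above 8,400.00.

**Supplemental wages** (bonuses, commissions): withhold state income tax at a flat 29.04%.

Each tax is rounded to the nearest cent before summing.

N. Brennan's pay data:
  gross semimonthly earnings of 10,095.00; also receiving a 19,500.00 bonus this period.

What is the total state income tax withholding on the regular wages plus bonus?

6,488.10

State Income Tax: taxable = 10,095.00
  588.00 + 14% × (10,095.00 − 8,400.00) = 588.00 + 14% × 1,695.00 = 825.30
Supplemental (29.04% flat on bonus): 29.04% × 19,500.00 = 5,662.80
Total state income tax: 825.30 + 5,662.80 = 6,488.10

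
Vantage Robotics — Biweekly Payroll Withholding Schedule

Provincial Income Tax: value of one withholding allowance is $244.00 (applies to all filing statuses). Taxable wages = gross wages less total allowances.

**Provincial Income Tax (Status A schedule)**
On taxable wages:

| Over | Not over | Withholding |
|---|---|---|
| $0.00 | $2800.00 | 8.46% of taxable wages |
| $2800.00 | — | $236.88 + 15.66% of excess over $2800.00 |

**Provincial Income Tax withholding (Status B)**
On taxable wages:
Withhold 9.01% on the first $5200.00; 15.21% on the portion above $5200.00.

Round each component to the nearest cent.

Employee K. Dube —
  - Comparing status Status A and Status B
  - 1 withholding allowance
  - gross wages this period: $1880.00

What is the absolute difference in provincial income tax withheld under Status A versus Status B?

$8.99

Provincial Income Tax (Status A): taxable = $1880.00 − 1×$244.00 = $1636.00
  8.46% × $1636.00 = $138.41
Provincial Income Tax (Status B): taxable = $1880.00 − 1×$244.00 = $1636.00
  9.01% × $1636.00 = $147.40
Difference: |$138.41 − $147.40| = $8.99 (higher under Status B)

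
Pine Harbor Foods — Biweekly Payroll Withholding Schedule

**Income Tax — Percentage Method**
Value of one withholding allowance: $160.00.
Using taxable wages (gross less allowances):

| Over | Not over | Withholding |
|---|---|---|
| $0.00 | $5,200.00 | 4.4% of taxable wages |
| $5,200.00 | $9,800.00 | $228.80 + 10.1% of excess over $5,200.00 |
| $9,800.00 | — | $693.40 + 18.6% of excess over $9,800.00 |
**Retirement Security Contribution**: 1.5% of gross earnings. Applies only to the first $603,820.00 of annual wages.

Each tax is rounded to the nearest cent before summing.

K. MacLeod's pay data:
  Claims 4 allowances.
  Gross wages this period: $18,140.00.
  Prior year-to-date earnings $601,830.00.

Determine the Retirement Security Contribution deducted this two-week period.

Retirement Security Contribution: cap $603,820.00 − YTD $601,830.00 = $1,990.00 subject; 1.5% × $1,990.00 = $29.85

$29.85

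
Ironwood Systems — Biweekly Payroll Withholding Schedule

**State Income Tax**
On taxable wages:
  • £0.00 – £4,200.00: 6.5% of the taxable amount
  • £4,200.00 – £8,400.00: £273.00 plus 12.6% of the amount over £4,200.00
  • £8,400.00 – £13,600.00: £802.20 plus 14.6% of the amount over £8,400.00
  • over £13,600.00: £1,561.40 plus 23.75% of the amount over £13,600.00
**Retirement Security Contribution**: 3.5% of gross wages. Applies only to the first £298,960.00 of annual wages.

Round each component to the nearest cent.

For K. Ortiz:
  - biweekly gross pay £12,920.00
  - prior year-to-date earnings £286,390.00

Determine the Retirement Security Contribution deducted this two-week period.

Retirement Security Contribution: cap £298,960.00 − YTD £286,390.00 = £12,570.00 subject; 3.5% × £12,570.00 = £439.95

£439.95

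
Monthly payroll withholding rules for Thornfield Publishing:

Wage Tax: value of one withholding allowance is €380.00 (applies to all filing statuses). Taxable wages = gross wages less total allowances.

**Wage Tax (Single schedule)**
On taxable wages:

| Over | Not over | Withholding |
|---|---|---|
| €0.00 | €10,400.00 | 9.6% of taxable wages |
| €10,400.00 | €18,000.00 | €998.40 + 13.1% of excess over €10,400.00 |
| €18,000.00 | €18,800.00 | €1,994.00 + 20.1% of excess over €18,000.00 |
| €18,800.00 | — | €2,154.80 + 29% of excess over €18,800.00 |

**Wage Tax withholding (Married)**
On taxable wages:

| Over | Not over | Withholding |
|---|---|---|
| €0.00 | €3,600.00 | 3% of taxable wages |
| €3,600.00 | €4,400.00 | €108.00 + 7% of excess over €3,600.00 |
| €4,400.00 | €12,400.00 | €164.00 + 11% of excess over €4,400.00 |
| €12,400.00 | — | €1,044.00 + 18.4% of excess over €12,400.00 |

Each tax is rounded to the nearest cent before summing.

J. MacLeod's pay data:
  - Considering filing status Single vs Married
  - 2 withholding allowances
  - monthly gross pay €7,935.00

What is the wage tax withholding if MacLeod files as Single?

€688.80

Wage Tax (Single): taxable = €7,935.00 − 2×€380.00 = €7,175.00
  9.6% × €7,175.00 = €688.80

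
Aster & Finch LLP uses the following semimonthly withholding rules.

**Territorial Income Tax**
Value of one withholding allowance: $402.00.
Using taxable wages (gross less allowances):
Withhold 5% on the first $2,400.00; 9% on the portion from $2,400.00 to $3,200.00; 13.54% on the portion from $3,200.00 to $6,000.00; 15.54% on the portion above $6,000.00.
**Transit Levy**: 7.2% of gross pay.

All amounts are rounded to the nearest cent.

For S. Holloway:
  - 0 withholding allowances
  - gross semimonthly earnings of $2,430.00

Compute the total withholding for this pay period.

$297.66

Territorial Income Tax: taxable = $2,430.00
  $120.00 + 9% × ($2,430.00 − $2,400.00) = $120.00 + 9% × $30.00 = $122.70
Transit Levy: 7.2% × $2,430.00 = $174.96
Total: $122.70 + $174.96 = $297.66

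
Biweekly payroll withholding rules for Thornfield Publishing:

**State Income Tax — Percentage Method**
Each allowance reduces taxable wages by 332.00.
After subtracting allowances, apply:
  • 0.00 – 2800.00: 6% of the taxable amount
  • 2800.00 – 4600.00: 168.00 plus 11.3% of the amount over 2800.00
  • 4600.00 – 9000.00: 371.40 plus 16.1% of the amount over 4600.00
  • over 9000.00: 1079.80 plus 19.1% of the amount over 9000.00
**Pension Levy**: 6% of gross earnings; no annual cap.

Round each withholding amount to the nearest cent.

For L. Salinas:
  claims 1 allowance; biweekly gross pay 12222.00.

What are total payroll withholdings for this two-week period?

2365.11

State Income Tax: taxable = 12222.00 − 1×332.00 = 11890.00
  1079.80 + 19.1% × (11890.00 − 9000.00) = 1079.80 + 19.1% × 2890.00 = 1631.79
Pension Levy: 6% × 12222.00 = 733.32
Total: 1631.79 + 733.32 = 2365.11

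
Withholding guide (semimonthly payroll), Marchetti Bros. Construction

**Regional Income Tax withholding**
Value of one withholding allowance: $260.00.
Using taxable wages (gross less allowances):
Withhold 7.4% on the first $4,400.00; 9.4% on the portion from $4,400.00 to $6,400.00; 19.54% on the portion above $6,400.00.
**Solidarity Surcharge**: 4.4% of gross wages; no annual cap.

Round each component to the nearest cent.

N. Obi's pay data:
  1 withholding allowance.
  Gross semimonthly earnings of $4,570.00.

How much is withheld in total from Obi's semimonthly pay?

$520.02

Regional Income Tax: taxable = $4,570.00 − 1×$260.00 = $4,310.00
  7.4% × $4,310.00 = $318.94
Solidarity Surcharge: 4.4% × $4,570.00 = $201.08
Total: $318.94 + $201.08 = $520.02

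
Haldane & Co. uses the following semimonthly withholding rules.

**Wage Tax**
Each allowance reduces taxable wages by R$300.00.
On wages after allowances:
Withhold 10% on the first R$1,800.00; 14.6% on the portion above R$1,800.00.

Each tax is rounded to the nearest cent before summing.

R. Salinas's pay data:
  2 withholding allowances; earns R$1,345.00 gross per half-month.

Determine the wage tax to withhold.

Wage Tax: taxable = R$1,345.00 − 2×R$300.00 = R$745.00
  10% × R$745.00 = R$74.50

R$74.50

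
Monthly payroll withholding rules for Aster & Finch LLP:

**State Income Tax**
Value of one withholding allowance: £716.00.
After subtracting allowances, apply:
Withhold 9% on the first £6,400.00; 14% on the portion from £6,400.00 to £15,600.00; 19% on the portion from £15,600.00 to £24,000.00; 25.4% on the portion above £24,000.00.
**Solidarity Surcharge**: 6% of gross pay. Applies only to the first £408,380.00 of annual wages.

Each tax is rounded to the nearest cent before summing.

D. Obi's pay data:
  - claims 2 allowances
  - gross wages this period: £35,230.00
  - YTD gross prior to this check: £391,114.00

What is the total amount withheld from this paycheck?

£6,984.65

State Income Tax: taxable = £35,230.00 − 2×£716.00 = £33,798.00
  £3,460.00 + 25.4% × (£33,798.00 − £24,000.00) = £3,460.00 + 25.4% × £9,798.00 = £5,948.69
Solidarity Surcharge: cap £408,380.00 − YTD £391,114.00 = £17,266.00 subject; 6% × £17,266.00 = £1,035.96
Total: £5,948.69 + £1,035.96 = £6,984.65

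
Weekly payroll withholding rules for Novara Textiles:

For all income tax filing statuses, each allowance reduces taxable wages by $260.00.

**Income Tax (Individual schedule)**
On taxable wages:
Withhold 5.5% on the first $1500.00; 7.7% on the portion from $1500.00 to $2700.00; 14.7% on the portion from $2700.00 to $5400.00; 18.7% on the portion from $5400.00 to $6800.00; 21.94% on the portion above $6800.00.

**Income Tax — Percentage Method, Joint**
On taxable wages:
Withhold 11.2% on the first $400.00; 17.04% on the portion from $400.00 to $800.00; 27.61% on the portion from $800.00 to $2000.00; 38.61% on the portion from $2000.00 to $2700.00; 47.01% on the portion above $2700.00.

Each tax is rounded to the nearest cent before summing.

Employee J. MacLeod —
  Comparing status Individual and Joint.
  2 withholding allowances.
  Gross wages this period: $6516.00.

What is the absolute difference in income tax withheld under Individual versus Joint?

$1580.75

Income Tax (Individual): taxable = $6516.00 − 2×$260.00 = $5996.00
  $571.80 + 18.7% × ($5996.00 − $5400.00) = $571.80 + 18.7% × $596.00 = $683.25
Income Tax (Joint): taxable = $6516.00 − 2×$260.00 = $5996.00
  $714.55 + 47.01% × ($5996.00 − $2700.00) = $714.55 + 47.01% × $3296.00 = $2264.00
Difference: |$683.25 − $2264.00| = $1580.75 (higher under Joint)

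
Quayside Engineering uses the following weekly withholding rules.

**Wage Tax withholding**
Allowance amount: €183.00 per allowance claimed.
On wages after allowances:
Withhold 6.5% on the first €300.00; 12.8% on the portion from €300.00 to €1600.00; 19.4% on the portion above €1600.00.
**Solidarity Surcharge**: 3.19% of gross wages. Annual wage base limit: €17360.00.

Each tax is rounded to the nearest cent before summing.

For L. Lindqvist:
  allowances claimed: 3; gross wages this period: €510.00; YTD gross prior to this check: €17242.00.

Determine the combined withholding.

€3.76

Wage Tax: taxable = €510.00 − 3×€183.00 = €-39.00
  Taxable ≤ 0 → €0.00
Solidarity Surcharge: cap €17360.00 − YTD €17242.00 = €118.00 subject; 3.19% × €118.00 = €3.76
Total: €0.00 + €3.76 = €3.76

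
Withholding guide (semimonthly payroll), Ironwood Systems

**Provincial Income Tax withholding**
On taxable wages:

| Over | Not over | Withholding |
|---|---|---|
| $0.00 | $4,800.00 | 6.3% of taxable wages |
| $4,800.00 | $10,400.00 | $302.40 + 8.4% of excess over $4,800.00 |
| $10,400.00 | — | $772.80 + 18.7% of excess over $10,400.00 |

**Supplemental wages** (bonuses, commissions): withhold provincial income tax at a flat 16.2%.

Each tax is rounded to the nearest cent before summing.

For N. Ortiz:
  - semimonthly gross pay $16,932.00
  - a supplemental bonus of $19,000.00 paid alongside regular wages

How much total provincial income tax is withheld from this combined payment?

Provincial Income Tax: taxable = $16,932.00
  $772.80 + 18.7% × ($16,932.00 − $10,400.00) = $772.80 + 18.7% × $6,532.00 = $1,994.28
Supplemental (16.2% flat on bonus): 16.2% × $19,000.00 = $3,078.00
Total provincial income tax: $1,994.28 + $3,078.00 = $5,072.28

$5,072.28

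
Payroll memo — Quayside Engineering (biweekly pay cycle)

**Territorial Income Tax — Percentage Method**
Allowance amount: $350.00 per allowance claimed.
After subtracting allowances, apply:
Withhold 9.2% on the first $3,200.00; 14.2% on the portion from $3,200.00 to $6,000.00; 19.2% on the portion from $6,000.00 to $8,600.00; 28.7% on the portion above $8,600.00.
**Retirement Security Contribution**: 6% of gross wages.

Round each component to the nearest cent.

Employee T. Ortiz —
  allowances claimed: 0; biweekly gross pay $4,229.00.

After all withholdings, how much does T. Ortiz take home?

$3,534.74

Territorial Income Tax: taxable = $4,229.00
  $294.40 + 14.2% × ($4,229.00 − $3,200.00) = $294.40 + 14.2% × $1,029.00 = $440.52
Retirement Security Contribution: 6% × $4,229.00 = $253.74
Total withheld: $440.52 + $253.74 = $694.26
Net pay: $4,229.00 − $694.26 = $3,534.74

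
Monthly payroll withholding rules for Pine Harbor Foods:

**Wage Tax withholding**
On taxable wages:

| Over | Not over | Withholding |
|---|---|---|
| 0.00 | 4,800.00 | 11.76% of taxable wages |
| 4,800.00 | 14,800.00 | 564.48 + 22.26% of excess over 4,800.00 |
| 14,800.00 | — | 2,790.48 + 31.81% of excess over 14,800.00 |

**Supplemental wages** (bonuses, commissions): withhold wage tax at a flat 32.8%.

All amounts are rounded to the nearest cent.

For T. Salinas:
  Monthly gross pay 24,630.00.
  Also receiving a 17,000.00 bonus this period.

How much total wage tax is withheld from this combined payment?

Wage Tax: taxable = 24,630.00
  2,790.48 + 31.81% × (24,630.00 − 14,800.00) = 2,790.48 + 31.81% × 9,830.00 = 5,917.40
Supplemental (32.8% flat on bonus): 32.8% × 17,000.00 = 5,576.00
Total wage tax: 5,917.40 + 5,576.00 = 11,493.40

11,493.40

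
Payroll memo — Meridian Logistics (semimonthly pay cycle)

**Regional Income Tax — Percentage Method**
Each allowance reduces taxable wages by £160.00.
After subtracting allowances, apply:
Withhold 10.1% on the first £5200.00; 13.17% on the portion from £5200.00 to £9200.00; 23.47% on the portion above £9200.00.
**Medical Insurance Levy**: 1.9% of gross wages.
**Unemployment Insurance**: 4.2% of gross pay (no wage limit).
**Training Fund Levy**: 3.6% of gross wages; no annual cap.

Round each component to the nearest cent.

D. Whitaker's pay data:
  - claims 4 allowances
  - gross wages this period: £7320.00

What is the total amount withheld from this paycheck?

Regional Income Tax: taxable = £7320.00 − 4×£160.00 = £6680.00
  £525.20 + 13.17% × (£6680.00 − £5200.00) = £525.20 + 13.17% × £1480.00 = £720.12
Medical Insurance Levy: 1.9% × £7320.00 = £139.08
Unemployment Insurance: 4.2% × £7320.00 = £307.44
Training Fund Levy: 3.6% × £7320.00 = £263.52
Total: £720.12 + £139.08 + £307.44 + £263.52 = £1430.16

£1430.16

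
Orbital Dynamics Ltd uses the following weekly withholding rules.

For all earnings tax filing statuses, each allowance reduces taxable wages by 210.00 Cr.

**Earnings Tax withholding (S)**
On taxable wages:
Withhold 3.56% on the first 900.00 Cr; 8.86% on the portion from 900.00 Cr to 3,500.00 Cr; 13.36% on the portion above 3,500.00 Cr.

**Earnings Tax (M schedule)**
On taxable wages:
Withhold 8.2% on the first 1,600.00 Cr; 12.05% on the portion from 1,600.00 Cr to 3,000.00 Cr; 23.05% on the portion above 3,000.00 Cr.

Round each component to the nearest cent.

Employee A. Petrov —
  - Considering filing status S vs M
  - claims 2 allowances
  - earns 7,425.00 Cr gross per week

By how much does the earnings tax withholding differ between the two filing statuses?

Earnings Tax (S): taxable = 7,425.00 Cr − 2×210.00 Cr = 7,005.00 Cr
  262.40 Cr + 13.36% × (7,005.00 Cr − 3,500.00 Cr) = 262.40 Cr + 13.36% × 3,505.00 Cr = 730.67 Cr
Earnings Tax (M): taxable = 7,425.00 Cr − 2×210.00 Cr = 7,005.00 Cr
  299.90 Cr + 23.05% × (7,005.00 Cr − 3,000.00 Cr) = 299.90 Cr + 23.05% × 4,005.00 Cr = 1,223.05 Cr
Difference: |730.67 Cr − 1,223.05 Cr| = 492.38 Cr (higher under M)

492.38 Cr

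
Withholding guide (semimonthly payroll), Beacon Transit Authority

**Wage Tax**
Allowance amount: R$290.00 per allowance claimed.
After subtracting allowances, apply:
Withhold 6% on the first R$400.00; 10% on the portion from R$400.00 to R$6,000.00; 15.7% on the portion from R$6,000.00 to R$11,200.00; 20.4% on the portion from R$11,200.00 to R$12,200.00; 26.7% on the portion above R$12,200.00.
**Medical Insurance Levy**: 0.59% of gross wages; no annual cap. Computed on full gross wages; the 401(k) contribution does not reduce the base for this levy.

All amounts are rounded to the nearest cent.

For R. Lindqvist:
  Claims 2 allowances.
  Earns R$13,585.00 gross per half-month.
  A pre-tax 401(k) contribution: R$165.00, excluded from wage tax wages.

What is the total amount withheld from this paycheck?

Wage Tax: taxable = R$13,585.00 − R$165.00 − 2×R$290.00 = R$12,840.00
  R$1,604.40 + 26.7% × (R$12,840.00 − R$12,200.00) = R$1,604.40 + 26.7% × R$640.00 = R$1,775.28
Medical Insurance Levy: 0.59% × R$13,585.00 = R$80.15
Total: R$1,775.28 + R$80.15 = R$1,855.43

R$1,855.43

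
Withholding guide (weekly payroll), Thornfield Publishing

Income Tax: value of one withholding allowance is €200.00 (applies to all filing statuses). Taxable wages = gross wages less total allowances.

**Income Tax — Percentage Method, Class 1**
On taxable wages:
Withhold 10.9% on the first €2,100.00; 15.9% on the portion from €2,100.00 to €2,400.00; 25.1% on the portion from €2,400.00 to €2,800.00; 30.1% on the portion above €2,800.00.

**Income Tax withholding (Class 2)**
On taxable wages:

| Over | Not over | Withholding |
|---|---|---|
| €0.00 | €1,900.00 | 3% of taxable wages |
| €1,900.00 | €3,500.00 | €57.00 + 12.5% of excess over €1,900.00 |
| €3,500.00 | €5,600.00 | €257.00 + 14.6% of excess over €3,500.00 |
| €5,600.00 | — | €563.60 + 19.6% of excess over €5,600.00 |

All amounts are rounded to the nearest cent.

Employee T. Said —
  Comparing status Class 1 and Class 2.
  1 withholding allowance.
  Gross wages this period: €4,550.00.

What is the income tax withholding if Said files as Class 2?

€381.10

Income Tax (Class 2): taxable = €4,550.00 − 1×€200.00 = €4,350.00
  €257.00 + 14.6% × (€4,350.00 − €3,500.00) = €257.00 + 14.6% × €850.00 = €381.10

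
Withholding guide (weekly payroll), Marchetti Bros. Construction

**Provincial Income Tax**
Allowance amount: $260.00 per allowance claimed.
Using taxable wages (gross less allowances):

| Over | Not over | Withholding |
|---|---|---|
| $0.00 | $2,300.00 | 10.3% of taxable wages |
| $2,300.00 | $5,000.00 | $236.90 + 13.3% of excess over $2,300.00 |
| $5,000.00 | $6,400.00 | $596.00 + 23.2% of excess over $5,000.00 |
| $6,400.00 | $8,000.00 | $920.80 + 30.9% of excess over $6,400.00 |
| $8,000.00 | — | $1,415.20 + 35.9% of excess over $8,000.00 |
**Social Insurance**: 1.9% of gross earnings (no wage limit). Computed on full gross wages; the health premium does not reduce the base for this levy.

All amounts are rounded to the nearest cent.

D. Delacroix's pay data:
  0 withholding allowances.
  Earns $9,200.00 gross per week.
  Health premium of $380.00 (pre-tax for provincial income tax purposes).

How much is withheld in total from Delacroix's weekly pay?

Provincial Income Tax: taxable = $9,200.00 − $380.00 = $8,820.00
  $1,415.20 + 35.9% × ($8,820.00 − $8,000.00) = $1,415.20 + 35.9% × $820.00 = $1,709.58
Social Insurance: 1.9% × $9,200.00 = $174.80
Total: $1,709.58 + $174.80 = $1,884.38

$1,884.38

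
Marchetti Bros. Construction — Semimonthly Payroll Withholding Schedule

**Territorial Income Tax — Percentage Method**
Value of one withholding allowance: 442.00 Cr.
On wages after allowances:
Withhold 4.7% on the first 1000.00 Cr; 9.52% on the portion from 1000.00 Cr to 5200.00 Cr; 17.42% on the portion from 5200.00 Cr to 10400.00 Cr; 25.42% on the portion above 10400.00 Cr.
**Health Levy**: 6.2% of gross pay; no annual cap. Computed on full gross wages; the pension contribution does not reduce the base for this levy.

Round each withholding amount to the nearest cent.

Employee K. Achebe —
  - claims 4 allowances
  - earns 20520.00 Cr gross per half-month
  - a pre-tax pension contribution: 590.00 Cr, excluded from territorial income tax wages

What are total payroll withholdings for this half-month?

4598.02 Cr

Territorial Income Tax: taxable = 20520.00 Cr − 590.00 Cr − 4×442.00 Cr = 18162.00 Cr
  1352.68 Cr + 25.42% × (18162.00 Cr − 10400.00 Cr) = 1352.68 Cr + 25.42% × 7762.00 Cr = 3325.78 Cr
Health Levy: 6.2% × 20520.00 Cr = 1272.24 Cr
Total: 3325.78 Cr + 1272.24 Cr = 4598.02 Cr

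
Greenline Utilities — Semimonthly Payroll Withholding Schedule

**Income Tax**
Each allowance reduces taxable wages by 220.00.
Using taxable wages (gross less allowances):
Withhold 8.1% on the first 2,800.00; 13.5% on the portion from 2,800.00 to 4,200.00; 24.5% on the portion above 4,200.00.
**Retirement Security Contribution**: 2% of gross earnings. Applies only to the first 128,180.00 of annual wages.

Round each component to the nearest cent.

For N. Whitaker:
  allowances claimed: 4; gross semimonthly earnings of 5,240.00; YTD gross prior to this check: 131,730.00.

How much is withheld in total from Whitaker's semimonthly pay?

Income Tax: taxable = 5,240.00 − 4×220.00 = 4,360.00
  415.80 + 24.5% × (4,360.00 − 4,200.00) = 415.80 + 24.5% × 160.00 = 455.00
Retirement Security Contribution: YTD 131,730.00 ≥ cap 128,180.00 → 0.00
Total: 455.00 + 0.00 = 455.00

455.00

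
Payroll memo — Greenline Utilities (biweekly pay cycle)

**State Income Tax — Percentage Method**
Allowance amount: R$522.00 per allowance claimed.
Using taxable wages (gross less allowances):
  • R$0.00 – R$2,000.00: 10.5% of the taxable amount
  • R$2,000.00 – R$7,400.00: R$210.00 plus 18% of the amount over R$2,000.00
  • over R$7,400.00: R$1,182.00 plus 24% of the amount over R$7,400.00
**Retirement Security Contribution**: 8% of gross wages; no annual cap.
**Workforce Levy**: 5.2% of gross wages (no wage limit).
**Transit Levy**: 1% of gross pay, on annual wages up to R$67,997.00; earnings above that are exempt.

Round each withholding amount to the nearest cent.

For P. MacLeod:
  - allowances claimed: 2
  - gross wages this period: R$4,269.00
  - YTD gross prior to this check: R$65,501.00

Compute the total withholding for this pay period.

State Income Tax: taxable = R$4,269.00 − 2×R$522.00 = R$3,225.00
  R$210.00 + 18% × (R$3,225.00 − R$2,000.00) = R$210.00 + 18% × R$1,225.00 = R$430.50
Retirement Security Contribution: 8% × R$4,269.00 = R$341.52
Workforce Levy: 5.2% × R$4,269.00 = R$221.99
Transit Levy: cap R$67,997.00 − YTD R$65,501.00 = R$2,496.00 subject; 1% × R$2,496.00 = R$24.96
Total: R$430.50 + R$341.52 + R$221.99 + R$24.96 = R$1,018.97

R$1,018.97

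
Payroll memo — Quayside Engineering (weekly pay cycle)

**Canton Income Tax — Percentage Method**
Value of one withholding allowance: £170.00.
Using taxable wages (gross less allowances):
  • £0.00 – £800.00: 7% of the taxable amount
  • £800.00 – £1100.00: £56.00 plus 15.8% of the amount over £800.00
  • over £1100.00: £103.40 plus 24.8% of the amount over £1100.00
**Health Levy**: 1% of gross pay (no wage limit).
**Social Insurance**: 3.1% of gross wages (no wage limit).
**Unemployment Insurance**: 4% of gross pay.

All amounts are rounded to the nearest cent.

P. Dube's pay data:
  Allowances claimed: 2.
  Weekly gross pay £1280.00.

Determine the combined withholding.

£181.80

Canton Income Tax: taxable = £1280.00 − 2×£170.00 = £940.00
  £56.00 + 15.8% × (£940.00 − £800.00) = £56.00 + 15.8% × £140.00 = £78.12
Health Levy: 1% × £1280.00 = £12.80
Social Insurance: 3.1% × £1280.00 = £39.68
Unemployment Insurance: 4% × £1280.00 = £51.20
Total: £78.12 + £12.80 + £39.68 + £51.20 = £181.80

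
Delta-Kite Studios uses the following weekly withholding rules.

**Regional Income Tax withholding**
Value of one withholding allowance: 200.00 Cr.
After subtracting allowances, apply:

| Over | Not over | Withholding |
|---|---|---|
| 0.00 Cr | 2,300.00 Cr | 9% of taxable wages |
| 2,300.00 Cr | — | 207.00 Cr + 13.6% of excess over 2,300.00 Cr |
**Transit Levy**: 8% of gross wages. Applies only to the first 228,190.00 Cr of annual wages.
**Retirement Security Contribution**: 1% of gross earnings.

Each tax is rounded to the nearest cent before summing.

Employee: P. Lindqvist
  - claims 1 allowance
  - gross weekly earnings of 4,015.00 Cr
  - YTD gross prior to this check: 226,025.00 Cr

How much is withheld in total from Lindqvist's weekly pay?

626.39 Cr

Regional Income Tax: taxable = 4,015.00 Cr − 1×200.00 Cr = 3,815.00 Cr
  207.00 Cr + 13.6% × (3,815.00 Cr − 2,300.00 Cr) = 207.00 Cr + 13.6% × 1,515.00 Cr = 413.04 Cr
Transit Levy: cap 228,190.00 Cr − YTD 226,025.00 Cr = 2,165.00 Cr subject; 8% × 2,165.00 Cr = 173.20 Cr
Retirement Security Contribution: 1% × 4,015.00 Cr = 40.15 Cr
Total: 413.04 Cr + 173.20 Cr + 40.15 Cr = 626.39 Cr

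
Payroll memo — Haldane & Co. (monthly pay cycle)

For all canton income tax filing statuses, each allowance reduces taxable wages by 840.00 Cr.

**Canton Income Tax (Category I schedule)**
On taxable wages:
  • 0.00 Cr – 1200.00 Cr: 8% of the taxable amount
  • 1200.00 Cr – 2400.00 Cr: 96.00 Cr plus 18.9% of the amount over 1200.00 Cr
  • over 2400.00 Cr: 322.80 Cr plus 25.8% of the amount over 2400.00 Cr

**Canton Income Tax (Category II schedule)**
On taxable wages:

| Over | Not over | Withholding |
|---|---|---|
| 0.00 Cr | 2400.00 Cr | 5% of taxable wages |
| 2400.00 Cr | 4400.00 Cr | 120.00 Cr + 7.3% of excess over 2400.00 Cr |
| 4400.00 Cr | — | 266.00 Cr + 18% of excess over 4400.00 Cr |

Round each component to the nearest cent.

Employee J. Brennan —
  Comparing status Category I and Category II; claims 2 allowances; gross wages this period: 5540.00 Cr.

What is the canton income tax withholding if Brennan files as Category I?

699.48 Cr

Canton Income Tax (Category I): taxable = 5540.00 Cr − 2×840.00 Cr = 3860.00 Cr
  322.80 Cr + 25.8% × (3860.00 Cr − 2400.00 Cr) = 322.80 Cr + 25.8% × 1460.00 Cr = 699.48 Cr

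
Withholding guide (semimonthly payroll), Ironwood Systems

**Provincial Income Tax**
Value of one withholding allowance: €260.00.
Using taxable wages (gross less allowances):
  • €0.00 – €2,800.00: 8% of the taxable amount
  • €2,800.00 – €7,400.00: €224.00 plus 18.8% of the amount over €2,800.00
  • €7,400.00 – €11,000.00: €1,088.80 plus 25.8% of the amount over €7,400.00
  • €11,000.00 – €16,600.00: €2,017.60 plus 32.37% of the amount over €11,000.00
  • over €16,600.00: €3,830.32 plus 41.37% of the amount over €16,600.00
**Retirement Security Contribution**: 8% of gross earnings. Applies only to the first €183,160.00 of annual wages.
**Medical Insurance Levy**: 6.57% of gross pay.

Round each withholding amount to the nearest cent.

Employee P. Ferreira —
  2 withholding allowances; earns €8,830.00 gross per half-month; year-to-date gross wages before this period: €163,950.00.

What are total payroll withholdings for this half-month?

€2,610.11

Provincial Income Tax: taxable = €8,830.00 − 2×€260.00 = €8,310.00
  €1,088.80 + 25.8% × (€8,310.00 − €7,400.00) = €1,088.80 + 25.8% × €910.00 = €1,323.58
Retirement Security Contribution: 8% × €8,830.00 = €706.40
Medical Insurance Levy: 6.57% × €8,830.00 = €580.13
Total: €1,323.58 + €706.40 + €580.13 = €2,610.11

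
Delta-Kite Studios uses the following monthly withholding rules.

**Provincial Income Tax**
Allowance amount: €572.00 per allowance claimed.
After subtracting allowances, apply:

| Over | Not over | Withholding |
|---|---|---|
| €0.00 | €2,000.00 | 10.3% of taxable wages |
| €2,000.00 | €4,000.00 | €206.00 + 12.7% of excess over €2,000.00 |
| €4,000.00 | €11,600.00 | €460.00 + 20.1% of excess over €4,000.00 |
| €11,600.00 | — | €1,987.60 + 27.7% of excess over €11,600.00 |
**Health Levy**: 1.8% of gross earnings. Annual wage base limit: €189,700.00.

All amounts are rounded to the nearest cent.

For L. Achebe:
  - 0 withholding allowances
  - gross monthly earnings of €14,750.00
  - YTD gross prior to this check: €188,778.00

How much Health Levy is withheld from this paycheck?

€16.60

Health Levy: cap €189,700.00 − YTD €188,778.00 = €922.00 subject; 1.8% × €922.00 = €16.60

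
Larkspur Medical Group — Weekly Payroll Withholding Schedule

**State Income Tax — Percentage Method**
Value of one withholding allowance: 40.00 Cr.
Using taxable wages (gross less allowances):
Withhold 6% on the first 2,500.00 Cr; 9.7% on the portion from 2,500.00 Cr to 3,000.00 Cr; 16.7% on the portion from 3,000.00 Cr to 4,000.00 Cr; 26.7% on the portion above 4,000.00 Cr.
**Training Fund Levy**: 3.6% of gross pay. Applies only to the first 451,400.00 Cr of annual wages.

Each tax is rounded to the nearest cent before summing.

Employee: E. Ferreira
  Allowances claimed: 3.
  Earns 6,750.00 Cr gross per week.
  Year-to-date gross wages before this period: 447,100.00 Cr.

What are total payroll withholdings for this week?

State Income Tax: taxable = 6,750.00 Cr − 3×40.00 Cr = 6,630.00 Cr
  365.50 Cr + 26.7% × (6,630.00 Cr − 4,000.00 Cr) = 365.50 Cr + 26.7% × 2,630.00 Cr = 1,067.71 Cr
Training Fund Levy: cap 451,400.00 Cr − YTD 447,100.00 Cr = 4,300.00 Cr subject; 3.6% × 4,300.00 Cr = 154.80 Cr
Total: 1,067.71 Cr + 154.80 Cr = 1,222.51 Cr

1,222.51 Cr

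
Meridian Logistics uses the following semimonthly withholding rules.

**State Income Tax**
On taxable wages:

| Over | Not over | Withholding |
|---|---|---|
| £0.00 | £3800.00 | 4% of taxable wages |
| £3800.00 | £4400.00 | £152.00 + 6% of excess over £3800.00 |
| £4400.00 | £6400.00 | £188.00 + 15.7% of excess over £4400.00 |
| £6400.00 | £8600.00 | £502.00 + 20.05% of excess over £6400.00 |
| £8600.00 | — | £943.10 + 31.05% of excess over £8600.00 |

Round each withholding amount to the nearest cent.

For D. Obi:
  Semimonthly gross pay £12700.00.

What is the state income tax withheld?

£2216.15

State Income Tax: taxable = £12700.00
  £943.10 + 31.05% × (£12700.00 − £8600.00) = £943.10 + 31.05% × £4100.00 = £2216.15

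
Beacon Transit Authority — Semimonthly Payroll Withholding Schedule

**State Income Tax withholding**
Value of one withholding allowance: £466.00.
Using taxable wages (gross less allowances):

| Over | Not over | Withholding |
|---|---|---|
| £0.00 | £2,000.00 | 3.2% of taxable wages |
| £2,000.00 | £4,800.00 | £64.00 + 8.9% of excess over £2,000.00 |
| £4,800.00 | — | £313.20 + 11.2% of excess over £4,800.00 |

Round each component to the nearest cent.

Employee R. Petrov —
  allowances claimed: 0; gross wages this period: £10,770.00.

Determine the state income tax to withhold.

£981.84

State Income Tax: taxable = £10,770.00
  £313.20 + 11.2% × (£10,770.00 − £4,800.00) = £313.20 + 11.2% × £5,970.00 = £981.84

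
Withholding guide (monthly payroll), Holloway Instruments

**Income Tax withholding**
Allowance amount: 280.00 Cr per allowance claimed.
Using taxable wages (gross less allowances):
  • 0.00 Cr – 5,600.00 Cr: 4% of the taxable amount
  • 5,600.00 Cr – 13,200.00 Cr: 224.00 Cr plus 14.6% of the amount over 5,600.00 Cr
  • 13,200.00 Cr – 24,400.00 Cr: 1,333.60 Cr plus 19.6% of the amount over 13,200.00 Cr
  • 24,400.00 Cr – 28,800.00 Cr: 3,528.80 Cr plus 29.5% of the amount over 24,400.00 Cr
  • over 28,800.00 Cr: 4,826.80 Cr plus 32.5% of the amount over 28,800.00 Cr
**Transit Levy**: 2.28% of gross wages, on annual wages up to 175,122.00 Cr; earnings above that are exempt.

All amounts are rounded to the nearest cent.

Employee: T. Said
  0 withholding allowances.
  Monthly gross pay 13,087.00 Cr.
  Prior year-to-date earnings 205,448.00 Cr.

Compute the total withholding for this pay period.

Income Tax: taxable = 13,087.00 Cr
  224.00 Cr + 14.6% × (13,087.00 Cr − 5,600.00 Cr) = 224.00 Cr + 14.6% × 7,487.00 Cr = 1,317.10 Cr
Transit Levy: YTD 205,448.00 Cr ≥ cap 175,122.00 Cr → 0.00 Cr
Total: 1,317.10 Cr + 0.00 Cr = 1,317.10 Cr

1,317.10 Cr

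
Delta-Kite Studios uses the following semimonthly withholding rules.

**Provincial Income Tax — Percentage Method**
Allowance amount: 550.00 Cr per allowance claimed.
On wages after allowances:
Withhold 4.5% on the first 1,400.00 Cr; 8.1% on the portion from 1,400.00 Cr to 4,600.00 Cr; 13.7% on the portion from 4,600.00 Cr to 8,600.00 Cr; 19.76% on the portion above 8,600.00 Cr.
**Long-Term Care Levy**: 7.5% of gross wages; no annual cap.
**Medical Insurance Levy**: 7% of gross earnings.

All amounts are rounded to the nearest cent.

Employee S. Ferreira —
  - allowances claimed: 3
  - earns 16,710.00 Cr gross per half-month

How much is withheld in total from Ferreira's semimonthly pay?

Provincial Income Tax: taxable = 16,710.00 Cr − 3×550.00 Cr = 15,060.00 Cr
  870.20 Cr + 19.76% × (15,060.00 Cr − 8,600.00 Cr) = 870.20 Cr + 19.76% × 6,460.00 Cr = 2,146.70 Cr
Long-Term Care Levy: 7.5% × 16,710.00 Cr = 1,253.25 Cr
Medical Insurance Levy: 7% × 16,710.00 Cr = 1,169.70 Cr
Total: 2,146.70 Cr + 1,253.25 Cr + 1,169.70 Cr = 4,569.65 Cr

4,569.65 Cr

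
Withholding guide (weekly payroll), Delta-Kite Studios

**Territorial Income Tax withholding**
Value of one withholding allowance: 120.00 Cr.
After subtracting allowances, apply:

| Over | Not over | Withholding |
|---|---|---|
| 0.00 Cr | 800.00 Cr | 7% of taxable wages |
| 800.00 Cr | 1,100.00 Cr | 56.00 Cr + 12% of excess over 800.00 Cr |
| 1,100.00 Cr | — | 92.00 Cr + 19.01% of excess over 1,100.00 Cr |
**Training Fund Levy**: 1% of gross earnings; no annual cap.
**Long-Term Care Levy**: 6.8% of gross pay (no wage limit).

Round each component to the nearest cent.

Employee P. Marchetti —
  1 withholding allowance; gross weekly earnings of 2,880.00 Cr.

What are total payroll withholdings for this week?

632.21 Cr

Territorial Income Tax: taxable = 2,880.00 Cr − 1×120.00 Cr = 2,760.00 Cr
  92.00 Cr + 19.01% × (2,760.00 Cr − 1,100.00 Cr) = 92.00 Cr + 19.01% × 1,660.00 Cr = 407.57 Cr
Training Fund Levy: 1% × 2,880.00 Cr = 28.80 Cr
Long-Term Care Levy: 6.8% × 2,880.00 Cr = 195.84 Cr
Total: 407.57 Cr + 28.80 Cr + 195.84 Cr = 632.21 Cr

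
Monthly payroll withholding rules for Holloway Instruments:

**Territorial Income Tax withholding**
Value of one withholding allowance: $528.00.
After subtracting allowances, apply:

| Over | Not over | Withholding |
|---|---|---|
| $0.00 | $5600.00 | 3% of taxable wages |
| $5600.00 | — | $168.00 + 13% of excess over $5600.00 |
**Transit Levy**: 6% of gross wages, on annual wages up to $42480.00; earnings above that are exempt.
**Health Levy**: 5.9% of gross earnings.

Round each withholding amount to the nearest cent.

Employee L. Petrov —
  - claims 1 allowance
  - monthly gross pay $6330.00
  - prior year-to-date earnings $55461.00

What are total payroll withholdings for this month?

Territorial Income Tax: taxable = $6330.00 − 1×$528.00 = $5802.00
  $168.00 + 13% × ($5802.00 − $5600.00) = $168.00 + 13% × $202.00 = $194.26
Transit Levy: YTD $55461.00 ≥ cap $42480.00 → $0.00
Health Levy: 5.9% × $6330.00 = $373.47
Total: $194.26 + $0.00 + $373.47 = $567.73

$567.73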